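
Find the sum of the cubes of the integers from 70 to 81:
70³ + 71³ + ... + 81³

Use ∑_{k=1}^{n} k³ = [n(n+1)/2]², then subtract the first 69 terms.
∑_{k=1}^{81} k³ = [81×82/2]² = 3321² = 11029041
∑_{k=1}^{69} k³ = [69×70/2]² = 2415² = 5832225
∑_{k=70}^{81} k³ = 11029041 - 5832225 = 5196816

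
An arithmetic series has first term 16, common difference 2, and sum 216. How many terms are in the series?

Using S = n/2 × [2a + (n-1)d]
216 = n/2 × [2(16) + (n-1)(2)]
216 = n/2 × [32 + 2n - 2]
432 = n × [30 + 2n]
2n² + (30)n - 432 = 0
Discriminant: Δ = (30)² - 4(2)(-432) = 900 + 3456 = 4356
√Δ = 66
n = [-(30) + √Δ] / (2·2) = (-30 + 66) / 4 = 36 / 4 = 9
(The negative root is discarded since n must be a positive integer.)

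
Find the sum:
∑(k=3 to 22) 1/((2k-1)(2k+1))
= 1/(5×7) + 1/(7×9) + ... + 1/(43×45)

Partial fractions: 1/((2k-1)(2k+1)) = (1/2)[1/(2k-1) - 1/(2k+1)]
The series telescopes:
= (1/2)[1/5 - 1/45]
= 4/45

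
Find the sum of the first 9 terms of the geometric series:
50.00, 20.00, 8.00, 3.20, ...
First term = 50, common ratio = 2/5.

Sₙ = a(1 - rⁿ) / (1 - r)
S_9 = 50(1 - (2/5)^9) / (1 - (2/5))
S_9 = 50(1 - (512/1953125)) / (3/5)
S_9 = 1301742/15625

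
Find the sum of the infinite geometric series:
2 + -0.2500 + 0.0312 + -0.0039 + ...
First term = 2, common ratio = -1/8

For |r| < 1, S = a / (1 - r)
S = 2 / (1 - (-1/8))
S = 2 / (9/8)
S = 16/9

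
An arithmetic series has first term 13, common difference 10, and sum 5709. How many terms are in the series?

Using S = n/2 × [2a + (n-1)d]
5709 = n/2 × [2(13) + (n-1)(10)]
5709 = n/2 × [26 + 10n - 10]
11418 = n × [16 + 10n]
10n² + (16)n - 11418 = 0
Discriminant: Δ = (16)² - 4(10)(-11418) = 256 + 456720 = 456976
√Δ = 676
n = [-(16) + √Δ] / (2·10) = (-16 + 676) / 20 = 660 / 20 = 33
(The negative root is discarded since n must be a positive integer.)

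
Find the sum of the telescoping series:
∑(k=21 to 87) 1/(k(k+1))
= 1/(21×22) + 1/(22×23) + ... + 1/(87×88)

Partial fractions: 1/(k(k+1)) = 1/k - 1/(k+1)
The series telescopes:
= (1/21 - 1/22) + (1/22 - 1/23) + ... + (1/87 - 1/88)
= 1/21 - 1/88
= 67/1848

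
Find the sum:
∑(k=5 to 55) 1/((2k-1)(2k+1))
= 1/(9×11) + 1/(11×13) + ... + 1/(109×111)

Partial fractions: 1/((2k-1)(2k+1)) = (1/2)[1/(2k-1) - 1/(2k+1)]
The series telescopes:
= (1/2)[1/9 - 1/111]
= 17/333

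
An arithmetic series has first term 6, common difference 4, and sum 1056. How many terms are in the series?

Using S = n/2 × [2a + (n-1)d]
1056 = n/2 × [2(6) + (n-1)(4)]
1056 = n/2 × [12 + 4n - 4]
2112 = n × [8 + 4n]
4n² + (8)n - 2112 = 0
Discriminant: Δ = (8)² - 4(4)(-2112) = 64 + 33792 = 33856
√Δ = 184
n = [-(8) + √Δ] / (2·4) = (-8 + 184) / 8 = 176 / 8 = 22
(The negative root is discarded since n must be a positive integer.)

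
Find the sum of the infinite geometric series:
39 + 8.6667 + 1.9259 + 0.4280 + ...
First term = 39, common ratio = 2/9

For |r| < 1, S = a / (1 - r)
S = 39 / (1 - (2/9))
S = 39 / (7/9)
S = 351/7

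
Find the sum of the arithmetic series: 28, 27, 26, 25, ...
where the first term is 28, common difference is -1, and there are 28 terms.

Sₙ = n/2 × (first + last)
Last term = a + (n-1)d = 28 + (28-1)×(-1) = 1
S_28 = 28/2 × (28 + 1)
S_28 = 28/2 × 29 = 406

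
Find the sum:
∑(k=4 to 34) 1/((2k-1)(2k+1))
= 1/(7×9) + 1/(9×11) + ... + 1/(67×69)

Partial fractions: 1/((2k-1)(2k+1)) = (1/2)[1/(2k-1) - 1/(2k+1)]
The series telescopes:
= (1/2)[1/7 - 1/69]
= 31/483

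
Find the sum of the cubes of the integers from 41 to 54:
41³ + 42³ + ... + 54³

Use ∑_{k=1}^{n} k³ = [n(n+1)/2]², then subtract the first 40 terms.
∑_{k=1}^{54} k³ = [54×55/2]² = 1485² = 2205225
∑_{k=1}^{40} k³ = [40×41/2]² = 820² = 672400
∑_{k=41}^{54} k³ = 2205225 - 672400 = 1532825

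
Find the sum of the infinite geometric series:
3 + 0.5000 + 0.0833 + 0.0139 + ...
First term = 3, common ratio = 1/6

For |r| < 1, S = a / (1 - r)
S = 3 / (1 - (1/6))
S = 3 / (5/6)
S = 18/5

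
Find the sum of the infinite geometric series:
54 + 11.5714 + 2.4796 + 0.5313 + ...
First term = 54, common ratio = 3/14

For |r| < 1, S = a / (1 - r)
S = 54 / (1 - (3/14))
S = 54 / (11/14)
S = 756/11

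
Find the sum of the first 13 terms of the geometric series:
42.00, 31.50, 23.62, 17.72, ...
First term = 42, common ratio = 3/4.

Sₙ = a(1 - rⁿ) / (1 - r)
S_13 = 42(1 - (3/4)^13) / (1 - (3/4))
S_13 = 42(1 - (1594323/67108864)) / (1/4)
S_13 = 1375805361/8388608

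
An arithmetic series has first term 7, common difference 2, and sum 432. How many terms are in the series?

Using S = n/2 × [2a + (n-1)d]
432 = n/2 × [2(7) + (n-1)(2)]
432 = n/2 × [14 + 2n - 2]
864 = n × [12 + 2n]
2n² + (12)n - 864 = 0
Discriminant: Δ = (12)² - 4(2)(-864) = 144 + 6912 = 7056
√Δ = 84
n = [-(12) + √Δ] / (2·2) = (-12 + 84) / 4 = 72 / 4 = 18
(The negative root is discarded since n must be a positive integer.)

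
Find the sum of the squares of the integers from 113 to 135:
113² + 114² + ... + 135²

Use ∑_{k=1}^{n} k² = n(n+1)(2n+1)/6, then subtract the first 112 terms.
∑_{k=1}^{135} k² = 135×136×271/6 = 829260
∑_{k=1}^{112} k² = 112×113×225/6 = 474600
∑_{k=113}^{135} k² = 829260 - 474600 = 354660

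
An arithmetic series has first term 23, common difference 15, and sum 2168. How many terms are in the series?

Using S = n/2 × [2a + (n-1)d]
2168 = n/2 × [2(23) + (n-1)(15)]
2168 = n/2 × [46 + 15n - 15]
4336 = n × [31 + 15n]
15n² + (31)n - 4336 = 0
Discriminant: Δ = (31)² - 4(15)(-4336) = 961 + 260160 = 261121
√Δ = 511
n = [-(31) + √Δ] / (2·15) = (-31 + 511) / 30 = 480 / 30 = 16
(The negative root is discarded since n must be a positive integer.)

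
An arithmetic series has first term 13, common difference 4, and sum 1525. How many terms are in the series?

Using S = n/2 × [2a + (n-1)d]
1525 = n/2 × [2(13) + (n-1)(4)]
1525 = n/2 × [26 + 4n - 4]
3050 = n × [22 + 4n]
4n² + (22)n - 3050 = 0
Discriminant: Δ = (22)² - 4(4)(-3050) = 484 + 48800 = 49284
√Δ = 222
n = [-(22) + √Δ] / (2·4) = (-22 + 222) / 8 = 200 / 8 = 25
(The negative root is discarded since n must be a positive integer.)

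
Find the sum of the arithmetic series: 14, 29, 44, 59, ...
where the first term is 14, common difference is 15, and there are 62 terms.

Sₙ = n/2 × (first + last)
Last term = a + (n-1)d = 14 + (62-1)×15 = 929
S_62 = 62/2 × (14 + 929)
S_62 = 62/2 × 943 = 29233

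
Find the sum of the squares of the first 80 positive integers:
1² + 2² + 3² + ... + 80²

Formula: ∑k² = n(n+1)(2n+1)/6
= 80×81×161/6
= 1043280/6
= 173880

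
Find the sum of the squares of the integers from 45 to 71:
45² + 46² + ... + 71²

Use ∑_{k=1}^{n} k² = n(n+1)(2n+1)/6, then subtract the first 44 terms.
∑_{k=1}^{71} k² = 71×72×143/6 = 121836
∑_{k=1}^{44} k² = 44×45×89/6 = 29370
∑_{k=45}^{71} k² = 121836 - 29370 = 92466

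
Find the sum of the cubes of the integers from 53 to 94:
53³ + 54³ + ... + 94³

Use ∑_{k=1}^{n} k³ = [n(n+1)/2]², then subtract the first 52 terms.
∑_{k=1}^{94} k³ = [94×95/2]² = 4465² = 19936225
∑_{k=1}^{52} k³ = [52×53/2]² = 1378² = 1898884
∑_{k=53}^{94} k³ = 19936225 - 1898884 = 18037341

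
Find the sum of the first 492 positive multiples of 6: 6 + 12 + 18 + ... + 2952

Factor out 6: = 6(1 + 2 + ... + 492) = 6 × n(n+1)/2
= 6 × 492×493/2
= 6 × 121278
= 727668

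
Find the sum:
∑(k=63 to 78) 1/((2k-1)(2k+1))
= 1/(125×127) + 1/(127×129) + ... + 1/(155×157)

Partial fractions: 1/((2k-1)(2k+1)) = (1/2)[1/(2k-1) - 1/(2k+1)]
The series telescopes:
= (1/2)[1/125 - 1/157]
= 16/19625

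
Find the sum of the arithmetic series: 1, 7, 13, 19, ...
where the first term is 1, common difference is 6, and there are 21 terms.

Sₙ = n/2 × (first + last)
Last term = a + (n-1)d = 1 + (21-1)×6 = 121
S_21 = 21/2 × (1 + 121)
S_21 = 21/2 × 122 = 1281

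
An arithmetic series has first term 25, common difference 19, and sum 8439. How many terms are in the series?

Using S = n/2 × [2a + (n-1)d]
8439 = n/2 × [2(25) + (n-1)(19)]
8439 = n/2 × [50 + 19n - 19]
16878 = n × [31 + 19n]
19n² + (31)n - 16878 = 0
Discriminant: Δ = (31)² - 4(19)(-16878) = 961 + 1282728 = 1283689
√Δ = 1133
n = [-(31) + √Δ] / (2·19) = (-31 + 1133) / 38 = 1102 / 38 = 29
(The negative root is discarded since n must be a positive integer.)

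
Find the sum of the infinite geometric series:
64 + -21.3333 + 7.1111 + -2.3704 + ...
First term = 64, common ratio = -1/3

For |r| < 1, S = a / (1 - r)
S = 64 / (1 - (-1/3))
S = 64 / (4/3)
S = 48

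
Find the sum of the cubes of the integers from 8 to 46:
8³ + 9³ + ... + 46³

Use ∑_{k=1}^{n} k³ = [n(n+1)/2]², then subtract the first 7 terms.
∑_{k=1}^{46} k³ = [46×47/2]² = 1081² = 1168561
∑_{k=1}^{7} k³ = [7×8/2]² = 28² = 784
∑_{k=8}^{46} k³ = 1168561 - 784 = 1167777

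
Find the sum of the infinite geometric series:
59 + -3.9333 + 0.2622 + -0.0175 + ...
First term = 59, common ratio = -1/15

For |r| < 1, S = a / (1 - r)
S = 59 / (1 - (-1/15))
S = 59 / (16/15)
S = 885/16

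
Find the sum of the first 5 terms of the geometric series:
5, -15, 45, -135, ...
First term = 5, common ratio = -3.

Sₙ = a(1 - rⁿ) / (1 - r)
S_5 = 5(1 - (-3)^5) / (1 - (-3))
S_5 = 5(1 - (-243)) / (4)
S_5 = 305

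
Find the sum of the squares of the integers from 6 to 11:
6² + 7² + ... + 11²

Use ∑_{k=1}^{n} k² = n(n+1)(2n+1)/6, then subtract the first 5 terms.
∑_{k=1}^{11} k² = 11×12×23/6 = 506
∑_{k=1}^{5} k² = 5×6×11/6 = 55
∑_{k=6}^{11} k² = 506 - 55 = 451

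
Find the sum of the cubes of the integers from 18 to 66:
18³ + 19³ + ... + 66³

Use ∑_{k=1}^{n} k³ = [n(n+1)/2]², then subtract the first 17 terms.
∑_{k=1}^{66} k³ = [66×67/2]² = 2211² = 4888521
∑_{k=1}^{17} k³ = [17×18/2]² = 153² = 23409
∑_{k=18}^{66} k³ = 4888521 - 23409 = 4865112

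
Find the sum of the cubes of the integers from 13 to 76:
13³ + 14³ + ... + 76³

Use ∑_{k=1}^{n} k³ = [n(n+1)/2]², then subtract the first 12 terms.
∑_{k=1}^{76} k³ = [76×77/2]² = 2926² = 8561476
∑_{k=1}^{12} k³ = [12×13/2]² = 78² = 6084
∑_{k=13}^{76} k³ = 8561476 - 6084 = 8555392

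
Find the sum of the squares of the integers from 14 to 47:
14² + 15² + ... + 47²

Use ∑_{k=1}^{n} k² = n(n+1)(2n+1)/6, then subtract the first 13 terms.
∑_{k=1}^{47} k² = 47×48×95/6 = 35720
∑_{k=1}^{13} k² = 13×14×27/6 = 819
∑_{k=14}^{47} k² = 35720 - 819 = 34901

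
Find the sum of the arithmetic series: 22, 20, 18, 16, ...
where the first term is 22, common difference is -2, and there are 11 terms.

Sₙ = n/2 × (first + last)
Last term = a + (n-1)d = 22 + (11-1)×(-2) = 2
S_11 = 11/2 × (22 + 2)
S_11 = 11/2 × 24 = 132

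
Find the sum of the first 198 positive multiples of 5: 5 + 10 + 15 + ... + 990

Factor out 5: = 5(1 + 2 + ... + 198) = 5 × n(n+1)/2
= 5 × 198×199/2
= 5 × 19701
= 98505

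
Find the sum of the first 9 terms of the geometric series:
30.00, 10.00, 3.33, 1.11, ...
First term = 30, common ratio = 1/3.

Sₙ = a(1 - rⁿ) / (1 - r)
S_9 = 30(1 - (1/3)^9) / (1 - (1/3))
S_9 = 30(1 - (1/19683)) / (2/3)
S_9 = 98410/2187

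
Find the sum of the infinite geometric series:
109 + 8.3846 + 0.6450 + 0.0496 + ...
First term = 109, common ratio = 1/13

For |r| < 1, S = a / (1 - r)
S = 109 / (1 - (1/13))
S = 109 / (12/13)
S = 1417/12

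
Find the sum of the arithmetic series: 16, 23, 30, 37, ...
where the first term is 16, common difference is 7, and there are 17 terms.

Sₙ = n/2 × (first + last)
Last term = a + (n-1)d = 16 + (17-1)×7 = 128
S_17 = 17/2 × (16 + 128)
S_17 = 17/2 × 144 = 1224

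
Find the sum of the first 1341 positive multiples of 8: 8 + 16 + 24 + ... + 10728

Factor out 8: = 8(1 + 2 + ... + 1341) = 8 × n(n+1)/2
= 8 × 1341×1342/2
= 8 × 899811
= 7198488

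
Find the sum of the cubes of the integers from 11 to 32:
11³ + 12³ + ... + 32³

Use ∑_{k=1}^{n} k³ = [n(n+1)/2]², then subtract the first 10 terms.
∑_{k=1}^{32} k³ = [32×33/2]² = 528² = 278784
∑_{k=1}^{10} k³ = [10×11/2]² = 55² = 3025
∑_{k=11}^{32} k³ = 278784 - 3025 = 275759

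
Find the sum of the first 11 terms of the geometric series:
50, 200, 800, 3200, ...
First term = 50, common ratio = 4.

Sₙ = a(1 - rⁿ) / (1 - r)
S_11 = 50(1 - 4^11) / (1 - 4)
S_11 = 50(1 - 4194304) / (-3)
S_11 = 69905050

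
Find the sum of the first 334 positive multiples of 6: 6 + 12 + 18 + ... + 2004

Factor out 6: = 6(1 + 2 + ... + 334) = 6 × n(n+1)/2
= 6 × 334×335/2
= 6 × 55945
= 335670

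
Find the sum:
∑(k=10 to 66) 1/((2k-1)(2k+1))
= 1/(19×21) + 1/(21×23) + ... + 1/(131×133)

Partial fractions: 1/((2k-1)(2k+1)) = (1/2)[1/(2k-1) - 1/(2k+1)]
The series telescopes:
= (1/2)[1/19 - 1/133]
= 3/133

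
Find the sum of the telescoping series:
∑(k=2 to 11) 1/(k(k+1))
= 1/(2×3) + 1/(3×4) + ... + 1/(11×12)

Partial fractions: 1/(k(k+1)) = 1/k - 1/(k+1)
The series telescopes:
= (1/2 - 1/3) + (1/3 - 1/4) + ... + (1/11 - 1/12)
= 1/2 - 1/12
= 5/12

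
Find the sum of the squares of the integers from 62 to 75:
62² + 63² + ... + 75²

Use ∑_{k=1}^{n} k² = n(n+1)(2n+1)/6, then subtract the first 61 terms.
∑_{k=1}^{75} k² = 75×76×151/6 = 143450
∑_{k=1}^{61} k² = 61×62×123/6 = 77531
∑_{k=62}^{75} k² = 143450 - 77531 = 65919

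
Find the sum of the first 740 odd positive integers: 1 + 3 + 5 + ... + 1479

Sum of first n odd numbers = n²
= 740²
= 547600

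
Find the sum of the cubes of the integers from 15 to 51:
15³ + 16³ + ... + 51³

Use ∑_{k=1}^{n} k³ = [n(n+1)/2]², then subtract the first 14 terms.
∑_{k=1}^{51} k³ = [51×52/2]² = 1326² = 1758276
∑_{k=1}^{14} k³ = [14×15/2]² = 105² = 11025
∑_{k=15}^{51} k³ = 1758276 - 11025 = 1747251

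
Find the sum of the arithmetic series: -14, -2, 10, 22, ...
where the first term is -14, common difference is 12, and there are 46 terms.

Sₙ = n/2 × (first + last)
Last term = a + (n-1)d = -14 + (46-1)×12 = 526
S_46 = 46/2 × (-14 + 526)
S_46 = 46/2 × 512 = 11776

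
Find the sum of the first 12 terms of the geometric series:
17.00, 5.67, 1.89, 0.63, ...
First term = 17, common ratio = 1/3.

Sₙ = a(1 - rⁿ) / (1 - r)
S_12 = 17(1 - (1/3)^12) / (1 - (1/3))
S_12 = 17(1 - (1/531441)) / (2/3)
S_12 = 4517240/177147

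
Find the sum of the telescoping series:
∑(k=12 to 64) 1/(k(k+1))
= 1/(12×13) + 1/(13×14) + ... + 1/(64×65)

Partial fractions: 1/(k(k+1)) = 1/k - 1/(k+1)
The series telescopes:
= (1/12 - 1/13) + (1/13 - 1/14) + ... + (1/64 - 1/65)
= 1/12 - 1/65
= 53/780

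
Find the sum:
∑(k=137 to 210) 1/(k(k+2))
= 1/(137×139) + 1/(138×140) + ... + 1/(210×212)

Partial fractions: 1/(k(k+2)) = (1/2)[1/k - 1/(k+2)]
Telescoping leaves the first two and last two terms:
= (1/2)[1/137 + 1/138 - 1/211 - 1/212]
= 2152031/845703192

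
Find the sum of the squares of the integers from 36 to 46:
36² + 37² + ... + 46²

Use ∑_{k=1}^{n} k² = n(n+1)(2n+1)/6, then subtract the first 35 terms.
∑_{k=1}^{46} k² = 46×47×93/6 = 33511
∑_{k=1}^{35} k² = 35×36×71/6 = 14910
∑_{k=36}^{46} k² = 33511 - 14910 = 18601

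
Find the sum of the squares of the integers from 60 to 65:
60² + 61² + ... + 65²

Use ∑_{k=1}^{n} k² = n(n+1)(2n+1)/6, then subtract the first 59 terms.
∑_{k=1}^{65} k² = 65×66×131/6 = 93665
∑_{k=1}^{59} k² = 59×60×119/6 = 70210
∑_{k=60}^{65} k² = 93665 - 70210 = 23455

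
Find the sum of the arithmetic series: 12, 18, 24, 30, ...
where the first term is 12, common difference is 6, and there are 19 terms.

Sₙ = n/2 × (first + last)
Last term = a + (n-1)d = 12 + (19-1)×6 = 120
S_19 = 19/2 × (12 + 120)
S_19 = 19/2 × 132 = 1254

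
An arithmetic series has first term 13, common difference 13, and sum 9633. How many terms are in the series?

Using S = n/2 × [2a + (n-1)d]
9633 = n/2 × [2(13) + (n-1)(13)]
9633 = n/2 × [26 + 13n - 13]
19266 = n × [13 + 13n]
13n² + (13)n - 19266 = 0
Discriminant: Δ = (13)² - 4(13)(-19266) = 169 + 1001832 = 1002001
√Δ = 1001
n = [-(13) + √Δ] / (2·13) = (-13 + 1001) / 26 = 988 / 26 = 38
(The negative root is discarded since n must be a positive integer.)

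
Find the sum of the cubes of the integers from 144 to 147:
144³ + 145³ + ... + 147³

Use ∑_{k=1}^{n} k³ = [n(n+1)/2]², then subtract the first 143 terms.
∑_{k=1}^{147} k³ = [147×148/2]² = 10878² = 118330884
∑_{k=1}^{143} k³ = [143×144/2]² = 10296² = 106007616
∑_{k=144}^{147} k³ = 118330884 - 106007616 = 12323268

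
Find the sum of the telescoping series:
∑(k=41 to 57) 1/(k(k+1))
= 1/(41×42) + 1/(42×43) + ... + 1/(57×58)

Partial fractions: 1/(k(k+1)) = 1/k - 1/(k+1)
The series telescopes:
= (1/41 - 1/42) + (1/42 - 1/43) + ... + (1/57 - 1/58)
= 1/41 - 1/58
= 17/2378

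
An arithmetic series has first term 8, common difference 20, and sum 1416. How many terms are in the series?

Using S = n/2 × [2a + (n-1)d]
1416 = n/2 × [2(8) + (n-1)(20)]
1416 = n/2 × [16 + 20n - 20]
2832 = n × [-4 + 20n]
20n² + (-4)n - 2832 = 0
Discriminant: Δ = (-4)² - 4(20)(-2832) = 16 + 226560 = 226576
√Δ = 476
n = [-(-4) + √Δ] / (2·20) = (4 + 476) / 40 = 480 / 40 = 12
(The negative root is discarded since n must be a positive integer.)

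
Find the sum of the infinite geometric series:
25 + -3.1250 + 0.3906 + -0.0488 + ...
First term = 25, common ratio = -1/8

For |r| < 1, S = a / (1 - r)
S = 25 / (1 - (-1/8))
S = 25 / (9/8)
S = 200/9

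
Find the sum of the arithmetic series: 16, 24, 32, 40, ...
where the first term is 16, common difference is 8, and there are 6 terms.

Sₙ = n/2 × (first + last)
Last term = a + (n-1)d = 16 + (6-1)×8 = 56
S_6 = 6/2 × (16 + 56)
S_6 = 6/2 × 72 = 216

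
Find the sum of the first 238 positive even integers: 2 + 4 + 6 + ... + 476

Sum of first n even numbers = n(n+1)
= 238×239
= 56882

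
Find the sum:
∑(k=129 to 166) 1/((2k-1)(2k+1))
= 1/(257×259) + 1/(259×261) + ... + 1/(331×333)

Partial fractions: 1/((2k-1)(2k+1)) = (1/2)[1/(2k-1) - 1/(2k+1)]
The series telescopes:
= (1/2)[1/257 - 1/333]
= 38/85581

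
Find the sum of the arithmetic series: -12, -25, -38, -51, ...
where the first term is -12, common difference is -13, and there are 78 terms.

Sₙ = n/2 × (first + last)
Last term = a + (n-1)d = -12 + (78-1)×(-13) = -1013
S_78 = 78/2 × (-12 + (-1013))
S_78 = 78/2 × (-1025) = -39975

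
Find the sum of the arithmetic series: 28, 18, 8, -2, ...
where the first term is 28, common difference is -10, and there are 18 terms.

Sₙ = n/2 × (first + last)
Last term = a + (n-1)d = 28 + (18-1)×(-10) = -142
S_18 = 18/2 × (28 + (-142))
S_18 = 18/2 × (-114) = -1026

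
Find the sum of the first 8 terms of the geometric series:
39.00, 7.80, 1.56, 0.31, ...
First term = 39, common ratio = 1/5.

Sₙ = a(1 - rⁿ) / (1 - r)
S_8 = 39(1 - (1/5)^8) / (1 - (1/5))
S_8 = 39(1 - (1/390625)) / (4/5)
S_8 = 3808584/78125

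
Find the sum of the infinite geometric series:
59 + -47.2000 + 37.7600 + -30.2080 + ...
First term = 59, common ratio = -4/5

For |r| < 1, S = a / (1 - r)
S = 59 / (1 - (-4/5))
S = 59 / (9/5)
S = 295/9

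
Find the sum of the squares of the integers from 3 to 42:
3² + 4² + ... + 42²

Use ∑_{k=1}^{n} k² = n(n+1)(2n+1)/6, then subtract the first 2 terms.
∑_{k=1}^{42} k² = 42×43×85/6 = 25585
∑_{k=1}^{2} k² = 2×3×5/6 = 5
∑_{k=3}^{42} k² = 25585 - 5 = 25580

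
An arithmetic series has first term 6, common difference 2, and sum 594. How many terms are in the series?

Using S = n/2 × [2a + (n-1)d]
594 = n/2 × [2(6) + (n-1)(2)]
594 = n/2 × [12 + 2n - 2]
1188 = n × [10 + 2n]
2n² + (10)n - 1188 = 0
Discriminant: Δ = (10)² - 4(2)(-1188) = 100 + 9504 = 9604
√Δ = 98
n = [-(10) + √Δ] / (2·2) = (-10 + 98) / 4 = 88 / 4 = 22
(The negative root is discarded since n must be a positive integer.)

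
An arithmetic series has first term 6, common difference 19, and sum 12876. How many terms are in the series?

Using S = n/2 × [2a + (n-1)d]
12876 = n/2 × [2(6) + (n-1)(19)]
12876 = n/2 × [12 + 19n - 19]
25752 = n × [-7 + 19n]
19n² + (-7)n - 25752 = 0
Discriminant: Δ = (-7)² - 4(19)(-25752) = 49 + 1957152 = 1957201
√Δ = 1399
n = [-(-7) + √Δ] / (2·19) = (7 + 1399) / 38 = 1406 / 38 = 37
(The negative root is discarded since n must be a positive integer.)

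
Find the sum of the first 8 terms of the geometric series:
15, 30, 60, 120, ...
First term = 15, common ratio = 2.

Sₙ = a(1 - rⁿ) / (1 - r)
S_8 = 15(1 - 2^8) / (1 - 2)
S_8 = 15(1 - 256) / (-1)
S_8 = 3825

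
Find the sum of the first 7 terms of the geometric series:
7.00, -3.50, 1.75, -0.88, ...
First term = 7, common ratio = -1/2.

Sₙ = a(1 - rⁿ) / (1 - r)
S_7 = 7(1 - (-1/2)^7) / (1 - (-1/2))
S_7 = 7(1 - (-1/128)) / (3/2)
S_7 = 301/64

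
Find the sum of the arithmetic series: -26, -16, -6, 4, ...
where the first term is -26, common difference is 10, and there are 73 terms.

Sₙ = n/2 × (first + last)
Last term = a + (n-1)d = -26 + (73-1)×10 = 694
S_73 = 73/2 × (-26 + 694)
S_73 = 73/2 × 668 = 24382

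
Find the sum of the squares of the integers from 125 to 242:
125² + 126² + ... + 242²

Use ∑_{k=1}^{n} k² = n(n+1)(2n+1)/6, then subtract the first 124 terms.
∑_{k=1}^{242} k² = 242×243×485/6 = 4753485
∑_{k=1}^{124} k² = 124×125×249/6 = 643250
∑_{k=125}^{242} k² = 4753485 - 643250 = 4110235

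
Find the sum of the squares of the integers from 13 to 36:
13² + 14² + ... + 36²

Use ∑_{k=1}^{n} k² = n(n+1)(2n+1)/6, then subtract the first 12 terms.
∑_{k=1}^{36} k² = 36×37×73/6 = 16206
∑_{k=1}^{12} k² = 12×13×25/6 = 650
∑_{k=13}^{36} k² = 16206 - 650 = 15556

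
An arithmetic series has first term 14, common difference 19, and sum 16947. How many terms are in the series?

Using S = n/2 × [2a + (n-1)d]
16947 = n/2 × [2(14) + (n-1)(19)]
16947 = n/2 × [28 + 19n - 19]
33894 = n × [9 + 19n]
19n² + (9)n - 33894 = 0
Discriminant: Δ = (9)² - 4(19)(-33894) = 81 + 2575944 = 2576025
√Δ = 1605
n = [-(9) + √Δ] / (2·19) = (-9 + 1605) / 38 = 1596 / 38 = 42
(The negative root is discarded since n must be a positive integer.)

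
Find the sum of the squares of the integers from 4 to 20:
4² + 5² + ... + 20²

Use ∑_{k=1}^{n} k² = n(n+1)(2n+1)/6, then subtract the first 3 terms.
∑_{k=1}^{20} k² = 20×21×41/6 = 2870
∑_{k=1}^{3} k² = 3×4×7/6 = 14
∑_{k=4}^{20} k² = 2870 - 14 = 2856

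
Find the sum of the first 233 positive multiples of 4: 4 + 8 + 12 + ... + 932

Factor out 4: = 4(1 + 2 + ... + 233) = 4 × n(n+1)/2
= 4 × 233×234/2
= 4 × 27261
= 109044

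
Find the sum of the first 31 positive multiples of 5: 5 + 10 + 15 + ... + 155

Factor out 5: = 5(1 + 2 + ... + 31) = 5 × n(n+1)/2
= 5 × 31×32/2
= 5 × 496
= 2480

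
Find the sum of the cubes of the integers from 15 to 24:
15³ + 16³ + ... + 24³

Use ∑_{k=1}^{n} k³ = [n(n+1)/2]², then subtract the first 14 terms.
∑_{k=1}^{24} k³ = [24×25/2]² = 300² = 90000
∑_{k=1}^{14} k³ = [14×15/2]² = 105² = 11025
∑_{k=15}^{24} k³ = 90000 - 11025 = 78975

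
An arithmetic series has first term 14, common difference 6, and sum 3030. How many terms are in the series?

Using S = n/2 × [2a + (n-1)d]
3030 = n/2 × [2(14) + (n-1)(6)]
3030 = n/2 × [28 + 6n - 6]
6060 = n × [22 + 6n]
6n² + (22)n - 6060 = 0
Discriminant: Δ = (22)² - 4(6)(-6060) = 484 + 145440 = 145924
√Δ = 382
n = [-(22) + √Δ] / (2·6) = (-22 + 382) / 12 = 360 / 12 = 30
(The negative root is discarded since n must be a positive integer.)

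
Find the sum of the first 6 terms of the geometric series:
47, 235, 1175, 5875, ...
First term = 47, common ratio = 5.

Sₙ = a(1 - rⁿ) / (1 - r)
S_6 = 47(1 - 5^6) / (1 - 5)
S_6 = 47(1 - 15625) / (-4)
S_6 = 183582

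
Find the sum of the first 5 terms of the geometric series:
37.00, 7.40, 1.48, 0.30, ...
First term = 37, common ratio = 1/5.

Sₙ = a(1 - rⁿ) / (1 - r)
S_5 = 37(1 - (1/5)^5) / (1 - (1/5))
S_5 = 37(1 - (1/3125)) / (4/5)
S_5 = 28897/625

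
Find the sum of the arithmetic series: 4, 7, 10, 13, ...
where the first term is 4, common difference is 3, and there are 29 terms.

Sₙ = n/2 × (first + last)
Last term = a + (n-1)d = 4 + (29-1)×3 = 88
S_29 = 29/2 × (4 + 88)
S_29 = 29/2 × 92 = 1334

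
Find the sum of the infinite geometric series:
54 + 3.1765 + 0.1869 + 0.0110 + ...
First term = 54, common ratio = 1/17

For |r| < 1, S = a / (1 - r)
S = 54 / (1 - (1/17))
S = 54 / (16/17)
S = 459/8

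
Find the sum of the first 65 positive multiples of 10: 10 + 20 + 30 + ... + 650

Factor out 10: = 10(1 + 2 + ... + 65) = 10 × n(n+1)/2
= 10 × 65×66/2
= 10 × 2145
= 21450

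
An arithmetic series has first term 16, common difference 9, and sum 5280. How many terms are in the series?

Using S = n/2 × [2a + (n-1)d]
5280 = n/2 × [2(16) + (n-1)(9)]
5280 = n/2 × [32 + 9n - 9]
10560 = n × [23 + 9n]
9n² + (23)n - 10560 = 0
Discriminant: Δ = (23)² - 4(9)(-10560) = 529 + 380160 = 380689
√Δ = 617
n = [-(23) + √Δ] / (2·9) = (-23 + 617) / 18 = 594 / 18 = 33
(The negative root is discarded since n must be a positive integer.)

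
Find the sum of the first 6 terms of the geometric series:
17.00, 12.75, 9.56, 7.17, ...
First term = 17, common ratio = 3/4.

Sₙ = a(1 - rⁿ) / (1 - r)
S_6 = 17(1 - (3/4)^6) / (1 - (3/4))
S_6 = 17(1 - (729/4096)) / (1/4)
S_6 = 57239/1024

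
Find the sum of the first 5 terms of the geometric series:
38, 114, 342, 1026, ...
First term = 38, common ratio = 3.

Sₙ = a(1 - rⁿ) / (1 - r)
S_5 = 38(1 - 3^5) / (1 - 3)
S_5 = 38(1 - 243) / (-2)
S_5 = 4598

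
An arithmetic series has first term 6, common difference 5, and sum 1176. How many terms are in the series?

Using S = n/2 × [2a + (n-1)d]
1176 = n/2 × [2(6) + (n-1)(5)]
1176 = n/2 × [12 + 5n - 5]
2352 = n × [7 + 5n]
5n² + (7)n - 2352 = 0
Discriminant: Δ = (7)² - 4(5)(-2352) = 49 + 47040 = 47089
√Δ = 217
n = [-(7) + √Δ] / (2·5) = (-7 + 217) / 10 = 210 / 10 = 21
(The negative root is discarded since n must be a positive integer.)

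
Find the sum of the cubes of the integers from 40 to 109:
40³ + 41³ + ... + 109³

Use ∑_{k=1}^{n} k³ = [n(n+1)/2]², then subtract the first 39 terms.
∑_{k=1}^{109} k³ = [109×110/2]² = 5995² = 35940025
∑_{k=1}^{39} k³ = [39×40/2]² = 780² = 608400
∑_{k=40}^{109} k³ = 35940025 - 608400 = 35331625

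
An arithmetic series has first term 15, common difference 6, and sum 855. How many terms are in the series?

Using S = n/2 × [2a + (n-1)d]
855 = n/2 × [2(15) + (n-1)(6)]
855 = n/2 × [30 + 6n - 6]
1710 = n × [24 + 6n]
6n² + (24)n - 1710 = 0
Discriminant: Δ = (24)² - 4(6)(-1710) = 576 + 41040 = 41616
√Δ = 204
n = [-(24) + √Δ] / (2·6) = (-24 + 204) / 12 = 180 / 12 = 15
(The negative root is discarded since n must be a positive integer.)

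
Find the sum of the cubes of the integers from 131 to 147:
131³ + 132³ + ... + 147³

Use ∑_{k=1}^{n} k³ = [n(n+1)/2]², then subtract the first 130 terms.
∑_{k=1}^{147} k³ = [147×148/2]² = 10878² = 118330884
∑_{k=1}^{130} k³ = [130×131/2]² = 8515² = 72505225
∑_{k=131}^{147} k³ = 118330884 - 72505225 = 45825659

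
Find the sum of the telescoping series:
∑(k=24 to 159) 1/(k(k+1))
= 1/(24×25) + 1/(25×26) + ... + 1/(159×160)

Partial fractions: 1/(k(k+1)) = 1/k - 1/(k+1)
The series telescopes:
= (1/24 - 1/25) + (1/25 - 1/26) + ... + (1/159 - 1/160)
= 1/24 - 1/160
= 17/480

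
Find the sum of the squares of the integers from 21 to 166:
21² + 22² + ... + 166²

Use ∑_{k=1}^{n} k² = n(n+1)(2n+1)/6, then subtract the first 20 terms.
∑_{k=1}^{166} k² = 166×167×333/6 = 1538571
∑_{k=1}^{20} k² = 20×21×41/6 = 2870
∑_{k=21}^{166} k² = 1538571 - 2870 = 1535701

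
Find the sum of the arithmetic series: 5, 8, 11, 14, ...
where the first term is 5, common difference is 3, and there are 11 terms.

Sₙ = n/2 × (first + last)
Last term = a + (n-1)d = 5 + (11-1)×3 = 35
S_11 = 11/2 × (5 + 35)
S_11 = 11/2 × 40 = 220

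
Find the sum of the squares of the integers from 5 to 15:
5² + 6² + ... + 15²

Use ∑_{k=1}^{n} k² = n(n+1)(2n+1)/6, then subtract the first 4 terms.
∑_{k=1}^{15} k² = 15×16×31/6 = 1240
∑_{k=1}^{4} k² = 4×5×9/6 = 30
∑_{k=5}^{15} k² = 1240 - 30 = 1210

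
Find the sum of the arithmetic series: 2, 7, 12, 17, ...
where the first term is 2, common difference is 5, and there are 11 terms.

Sₙ = n/2 × (first + last)
Last term = a + (n-1)d = 2 + (11-1)×5 = 52
S_11 = 11/2 × (2 + 52)
S_11 = 11/2 × 54 = 297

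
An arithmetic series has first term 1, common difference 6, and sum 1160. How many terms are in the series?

Using S = n/2 × [2a + (n-1)d]
1160 = n/2 × [2(1) + (n-1)(6)]
1160 = n/2 × [2 + 6n - 6]
2320 = n × [-4 + 6n]
6n² + (-4)n - 2320 = 0
Discriminant: Δ = (-4)² - 4(6)(-2320) = 16 + 55680 = 55696
√Δ = 236
n = [-(-4) + √Δ] / (2·6) = (4 + 236) / 12 = 240 / 12 = 20
(The negative root is discarded since n must be a positive integer.)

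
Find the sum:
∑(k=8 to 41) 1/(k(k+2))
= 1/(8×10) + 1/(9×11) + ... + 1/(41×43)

Partial fractions: 1/(k(k+2)) = (1/2)[1/k - 1/(k+2)]
Telescoping leaves the first two and last two terms:
= (1/2)[1/8 + 1/9 - 1/42 - 1/43]
= 4097/43344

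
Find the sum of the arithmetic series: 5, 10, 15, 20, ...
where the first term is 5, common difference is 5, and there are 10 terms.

Sₙ = n/2 × (first + last)
Last term = a + (n-1)d = 5 + (10-1)×5 = 50
S_10 = 10/2 × (5 + 50)
S_10 = 10/2 × 55 = 275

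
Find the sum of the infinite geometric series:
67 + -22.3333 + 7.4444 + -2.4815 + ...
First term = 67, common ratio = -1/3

For |r| < 1, S = a / (1 - r)
S = 67 / (1 - (-1/3))
S = 67 / (4/3)
S = 201/4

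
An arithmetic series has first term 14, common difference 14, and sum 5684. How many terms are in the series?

Using S = n/2 × [2a + (n-1)d]
5684 = n/2 × [2(14) + (n-1)(14)]
5684 = n/2 × [28 + 14n - 14]
11368 = n × [14 + 14n]
14n² + (14)n - 11368 = 0
Discriminant: Δ = (14)² - 4(14)(-11368) = 196 + 636608 = 636804
√Δ = 798
n = [-(14) + √Δ] / (2·14) = (-14 + 798) / 28 = 784 / 28 = 28
(The negative root is discarded since n must be a positive integer.)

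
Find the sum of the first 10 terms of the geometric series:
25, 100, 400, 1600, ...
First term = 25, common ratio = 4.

Sₙ = a(1 - rⁿ) / (1 - r)
S_10 = 25(1 - 4^10) / (1 - 4)
S_10 = 25(1 - 1048576) / (-3)
S_10 = 8738125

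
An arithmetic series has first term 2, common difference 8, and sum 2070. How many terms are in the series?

Using S = n/2 × [2a + (n-1)d]
2070 = n/2 × [2(2) + (n-1)(8)]
2070 = n/2 × [4 + 8n - 8]
4140 = n × [-4 + 8n]
8n² + (-4)n - 4140 = 0
Discriminant: Δ = (-4)² - 4(8)(-4140) = 16 + 132480 = 132496
√Δ = 364
n = [-(-4) + √Δ] / (2·8) = (4 + 364) / 16 = 368 / 16 = 23
(The negative root is discarded since n must be a positive integer.)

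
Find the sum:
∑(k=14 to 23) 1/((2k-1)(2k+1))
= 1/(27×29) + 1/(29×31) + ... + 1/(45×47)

Partial fractions: 1/((2k-1)(2k+1)) = (1/2)[1/(2k-1) - 1/(2k+1)]
The series telescopes:
= (1/2)[1/27 - 1/47]
= 10/1269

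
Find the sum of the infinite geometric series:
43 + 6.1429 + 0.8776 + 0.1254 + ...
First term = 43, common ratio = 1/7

For |r| < 1, S = a / (1 - r)
S = 43 / (1 - (1/7))
S = 43 / (6/7)
S = 301/6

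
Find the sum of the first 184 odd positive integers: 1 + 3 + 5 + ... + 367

Sum of first n odd numbers = n²
= 184²
= 33856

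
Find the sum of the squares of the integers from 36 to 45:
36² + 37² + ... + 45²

Use ∑_{k=1}^{n} k² = n(n+1)(2n+1)/6, then subtract the first 35 terms.
∑_{k=1}^{45} k² = 45×46×91/6 = 31395
∑_{k=1}^{35} k² = 35×36×71/6 = 14910
∑_{k=36}^{45} k² = 31395 - 14910 = 16485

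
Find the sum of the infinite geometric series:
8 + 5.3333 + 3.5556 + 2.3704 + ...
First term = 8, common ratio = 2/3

For |r| < 1, S = a / (1 - r)
S = 8 / (1 - (2/3))
S = 8 / (1/3)
S = 24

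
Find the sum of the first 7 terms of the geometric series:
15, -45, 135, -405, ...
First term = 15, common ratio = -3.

Sₙ = a(1 - rⁿ) / (1 - r)
S_7 = 15(1 - (-3)^7) / (1 - (-3))
S_7 = 15(1 - (-2187)) / (4)
S_7 = 8205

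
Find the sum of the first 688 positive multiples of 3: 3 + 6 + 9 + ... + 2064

Factor out 3: = 3(1 + 2 + ... + 688) = 3 × n(n+1)/2
= 3 × 688×689/2
= 3 × 237016
= 711048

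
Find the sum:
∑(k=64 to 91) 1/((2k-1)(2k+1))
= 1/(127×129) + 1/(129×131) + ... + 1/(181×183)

Partial fractions: 1/((2k-1)(2k+1)) = (1/2)[1/(2k-1) - 1/(2k+1)]
The series telescopes:
= (1/2)[1/127 - 1/183]
= 28/23241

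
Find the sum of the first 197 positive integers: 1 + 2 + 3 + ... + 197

Formula: ∑k = n(n+1)/2
= 197×198/2
= 39006/2
= 19503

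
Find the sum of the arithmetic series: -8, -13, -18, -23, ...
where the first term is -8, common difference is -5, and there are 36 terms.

Sₙ = n/2 × (first + last)
Last term = a + (n-1)d = -8 + (36-1)×(-5) = -183
S_36 = 36/2 × (-8 + (-183))
S_36 = 36/2 × (-191) = -3438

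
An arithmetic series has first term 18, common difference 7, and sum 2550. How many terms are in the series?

Using S = n/2 × [2a + (n-1)d]
2550 = n/2 × [2(18) + (n-1)(7)]
2550 = n/2 × [36 + 7n - 7]
5100 = n × [29 + 7n]
7n² + (29)n - 5100 = 0
Discriminant: Δ = (29)² - 4(7)(-5100) = 841 + 142800 = 143641
√Δ = 379
n = [-(29) + √Δ] / (2·7) = (-29 + 379) / 14 = 350 / 14 = 25
(The negative root is discarded since n must be a positive integer.)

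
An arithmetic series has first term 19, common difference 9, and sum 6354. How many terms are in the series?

Using S = n/2 × [2a + (n-1)d]
6354 = n/2 × [2(19) + (n-1)(9)]
6354 = n/2 × [38 + 9n - 9]
12708 = n × [29 + 9n]
9n² + (29)n - 12708 = 0
Discriminant: Δ = (29)² - 4(9)(-12708) = 841 + 457488 = 458329
√Δ = 677
n = [-(29) + √Δ] / (2·9) = (-29 + 677) / 18 = 648 / 18 = 36
(The negative root is discarded since n must be a positive integer.)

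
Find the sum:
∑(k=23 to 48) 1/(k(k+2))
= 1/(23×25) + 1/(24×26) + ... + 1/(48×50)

Partial fractions: 1/(k(k+2)) = (1/2)[1/k - 1/(k+2)]
Telescoping leaves the first two and last two terms:
= (1/2)[1/23 + 1/24 - 1/49 - 1/50]
= 30251/1352400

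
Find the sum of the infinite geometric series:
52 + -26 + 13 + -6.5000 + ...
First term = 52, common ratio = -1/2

For |r| < 1, S = a / (1 - r)
S = 52 / (1 - (-1/2))
S = 52 / (3/2)
S = 104/3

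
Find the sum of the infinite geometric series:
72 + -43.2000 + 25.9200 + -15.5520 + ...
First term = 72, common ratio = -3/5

For |r| < 1, S = a / (1 - r)
S = 72 / (1 - (-3/5))
S = 72 / (8/5)
S = 45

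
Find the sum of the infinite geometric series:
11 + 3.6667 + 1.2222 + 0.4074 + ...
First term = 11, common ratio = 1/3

For |r| < 1, S = a / (1 - r)
S = 11 / (1 - (1/3))
S = 11 / (2/3)
S = 33/2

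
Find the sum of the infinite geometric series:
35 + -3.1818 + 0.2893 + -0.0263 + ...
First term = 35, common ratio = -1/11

For |r| < 1, S = a / (1 - r)
S = 35 / (1 - (-1/11))
S = 35 / (12/11)
S = 385/12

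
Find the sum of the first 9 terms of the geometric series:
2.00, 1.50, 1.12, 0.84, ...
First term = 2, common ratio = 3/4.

Sₙ = a(1 - rⁿ) / (1 - r)
S_9 = 2(1 - (3/4)^9) / (1 - (3/4))
S_9 = 2(1 - (19683/262144)) / (1/4)
S_9 = 242461/32768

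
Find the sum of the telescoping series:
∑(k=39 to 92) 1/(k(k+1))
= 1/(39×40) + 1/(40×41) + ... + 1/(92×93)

Partial fractions: 1/(k(k+1)) = 1/k - 1/(k+1)
The series telescopes:
= (1/39 - 1/40) + (1/40 - 1/41) + ... + (1/92 - 1/93)
= 1/39 - 1/93
= 6/403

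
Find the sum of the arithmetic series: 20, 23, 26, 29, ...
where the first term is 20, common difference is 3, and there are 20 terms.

Sₙ = n/2 × (first + last)
Last term = a + (n-1)d = 20 + (20-1)×3 = 77
S_20 = 20/2 × (20 + 77)
S_20 = 20/2 × 97 = 970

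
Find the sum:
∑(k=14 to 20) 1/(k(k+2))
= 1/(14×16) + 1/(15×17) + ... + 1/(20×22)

Partial fractions: 1/(k(k+2)) = (1/2)[1/k - 1/(k+2)]
Telescoping leaves the first two and last two terms:
= (1/2)[1/14 + 1/15 - 1/21 - 1/22]
= 26/1155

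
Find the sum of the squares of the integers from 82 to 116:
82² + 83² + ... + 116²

Use ∑_{k=1}^{n} k² = n(n+1)(2n+1)/6, then subtract the first 81 terms.
∑_{k=1}^{116} k² = 116×117×233/6 = 527046
∑_{k=1}^{81} k² = 81×82×163/6 = 180441
∑_{k=82}^{116} k² = 527046 - 180441 = 346605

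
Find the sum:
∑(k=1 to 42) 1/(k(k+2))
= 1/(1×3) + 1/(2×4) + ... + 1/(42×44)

Partial fractions: 1/(k(k+2)) = (1/2)[1/k - 1/(k+2)]
Telescoping leaves the first two and last two terms:
= (1/2)[1/1 + 1/2 - 1/43 - 1/44]
= 2751/3784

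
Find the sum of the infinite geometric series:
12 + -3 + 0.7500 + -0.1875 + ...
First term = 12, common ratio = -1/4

For |r| < 1, S = a / (1 - r)
S = 12 / (1 - (-1/4))
S = 12 / (5/4)
S = 48/5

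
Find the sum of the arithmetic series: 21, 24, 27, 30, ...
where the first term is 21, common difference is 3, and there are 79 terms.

Sₙ = n/2 × (first + last)
Last term = a + (n-1)d = 21 + (79-1)×3 = 255
S_79 = 79/2 × (21 + 255)
S_79 = 79/2 × 276 = 10902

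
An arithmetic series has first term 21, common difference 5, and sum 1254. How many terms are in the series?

Using S = n/2 × [2a + (n-1)d]
1254 = n/2 × [2(21) + (n-1)(5)]
1254 = n/2 × [42 + 5n - 5]
2508 = n × [37 + 5n]
5n² + (37)n - 2508 = 0
Discriminant: Δ = (37)² - 4(5)(-2508) = 1369 + 50160 = 51529
√Δ = 227
n = [-(37) + √Δ] / (2·5) = (-37 + 227) / 10 = 190 / 10 = 19
(The negative root is discarded since n must be a positive integer.)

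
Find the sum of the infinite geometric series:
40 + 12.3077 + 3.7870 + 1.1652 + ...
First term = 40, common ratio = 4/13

For |r| < 1, S = a / (1 - r)
S = 40 / (1 - (4/13))
S = 40 / (9/13)
S = 520/9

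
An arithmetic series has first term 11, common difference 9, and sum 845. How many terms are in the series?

Using S = n/2 × [2a + (n-1)d]
845 = n/2 × [2(11) + (n-1)(9)]
845 = n/2 × [22 + 9n - 9]
1690 = n × [13 + 9n]
9n² + (13)n - 1690 = 0
Discriminant: Δ = (13)² - 4(9)(-1690) = 169 + 60840 = 61009
√Δ = 247
n = [-(13) + √Δ] / (2·9) = (-13 + 247) / 18 = 234 / 18 = 13
(The negative root is discarded since n must be a positive integer.)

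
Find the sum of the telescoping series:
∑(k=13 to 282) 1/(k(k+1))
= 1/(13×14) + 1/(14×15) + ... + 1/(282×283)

Partial fractions: 1/(k(k+1)) = 1/k - 1/(k+1)
The series telescopes:
= (1/13 - 1/14) + (1/14 - 1/15) + ... + (1/282 - 1/283)
= 1/13 - 1/283
= 270/3679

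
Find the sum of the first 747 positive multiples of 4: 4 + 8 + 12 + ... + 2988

Factor out 4: = 4(1 + 2 + ... + 747) = 4 × n(n+1)/2
= 4 × 747×748/2
= 4 × 279378
= 1117512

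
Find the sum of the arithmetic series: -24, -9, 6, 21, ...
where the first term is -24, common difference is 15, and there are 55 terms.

Sₙ = n/2 × (first + last)
Last term = a + (n-1)d = -24 + (55-1)×15 = 786
S_55 = 55/2 × (-24 + 786)
S_55 = 55/2 × 762 = 20955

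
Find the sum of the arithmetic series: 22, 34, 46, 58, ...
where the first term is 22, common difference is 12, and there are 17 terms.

Sₙ = n/2 × (first + last)
Last term = a + (n-1)d = 22 + (17-1)×12 = 214
S_17 = 17/2 × (22 + 214)
S_17 = 17/2 × 236 = 2006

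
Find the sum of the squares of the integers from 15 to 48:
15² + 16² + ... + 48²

Use ∑_{k=1}^{n} k² = n(n+1)(2n+1)/6, then subtract the first 14 terms.
∑_{k=1}^{48} k² = 48×49×97/6 = 38024
∑_{k=1}^{14} k² = 14×15×29/6 = 1015
∑_{k=15}^{48} k² = 38024 - 1015 = 37009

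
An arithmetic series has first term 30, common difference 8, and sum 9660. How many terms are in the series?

Using S = n/2 × [2a + (n-1)d]
9660 = n/2 × [2(30) + (n-1)(8)]
9660 = n/2 × [60 + 8n - 8]
19320 = n × [52 + 8n]
8n² + (52)n - 19320 = 0
Discriminant: Δ = (52)² - 4(8)(-19320) = 2704 + 618240 = 620944
√Δ = 788
n = [-(52) + √Δ] / (2·8) = (-52 + 788) / 16 = 736 / 16 = 46
(The negative root is discarded since n must be a positive integer.)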